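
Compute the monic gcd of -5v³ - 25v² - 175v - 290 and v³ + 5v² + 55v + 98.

v + 2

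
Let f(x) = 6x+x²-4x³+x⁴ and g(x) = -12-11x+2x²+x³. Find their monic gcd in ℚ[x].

-3-2x+x²

Repeated division with remainder:
  x⁴-4x³+x²+6x = (x-6)(x³+2x²-11x-12) + (24x²-48x-72)
  x³+2x²-11x-12 = ((1/24)x+1/6)(24x²-48x-72) + (0)
Last nonzero remainder: 24x²-48x-72. Dividing through by 24 gives the monic gcd x²-2x-3.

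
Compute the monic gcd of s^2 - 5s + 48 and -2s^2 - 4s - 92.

Repeated division with remainder:
  s^2 - 5s + 48 = (-1/2)(-2s^2 - 4s - 92) + (-7s + 2)
  -2s^2 - 4s - 92 = ((2/7)s + 32/49)(-7s + 2) + (-4572/49)
  -7s + 2 = ((343/4572)s - 49/2286)(-4572/49) + (0)
The last nonzero remainder is the constant -4572/49, so the polynomials are coprime and gcd = 1.

1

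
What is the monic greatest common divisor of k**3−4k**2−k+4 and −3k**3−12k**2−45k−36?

k+1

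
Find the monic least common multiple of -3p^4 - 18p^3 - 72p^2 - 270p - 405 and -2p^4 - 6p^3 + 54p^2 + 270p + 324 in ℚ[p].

p^6 + 3p^5 - 12p^4 - 90p^3 - 567p^2 - 2025p - 2430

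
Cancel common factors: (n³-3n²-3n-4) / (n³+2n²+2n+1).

(n-4)/(n+1)

Euclidean algorithm in ℚ[n]:
  n³-3n²-3n-4 = (n³+2n²+2n+1) + (-5n²-5n-5)
  n³+2n²+2n+1 = (-(1/5)n-1/5)(-5n²-5n-5) + (0)
Last nonzero remainder: -5n²-5n-5. Dividing through by -5 gives the monic gcd n²+n+1.
Cancel n²+n+1 from numerator and denominator to get the reduced form.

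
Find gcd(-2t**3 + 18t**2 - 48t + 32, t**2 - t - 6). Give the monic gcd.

By polynomial division,
  -2t**3 + 18t**2 - 48t + 32 = (-2t + 16)(t**2 - t - 6) + (-44t + 128)
  t**2 - t - 6 = (-(1/44)t - 21/484)(-44t + 128) + (-54/121)
  -44t + 128 = ((2662/27)t - 7744/27)(-54/121) + (0)
The last nonzero remainder is the constant -54/121, so the polynomials are coprime and gcd = 1.

1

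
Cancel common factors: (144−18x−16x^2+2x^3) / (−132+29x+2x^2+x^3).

(−48−10x+2x^2)/(44+5x+x^2)

By polynomial division,
  2x^3−16x^2−18x+144 = (2)(x^3+2x^2+29x−132) + (−20x^2−76x+408)
  x^3+2x^2+29x−132 = (−(1/20)x+9/100)(−20x^2−76x+408) + ((1406/25)x−4218/25)
  −20x^2−76x+408 = (−(250/703)x−1700/703)((1406/25)x−4218/25) + (0)
Last nonzero remainder: (1406/25)x−4218/25. Dividing through by 1406/25 gives the monic gcd x−3.
Cancel x−3 from numerator and denominator to get the reduced form.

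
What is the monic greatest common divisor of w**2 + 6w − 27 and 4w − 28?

Euclidean algorithm in ℚ[w]:
  w**2 + 6w − 27 = ((1/4)w + 13/4)(4w − 28) + (64)
  4w − 28 = ((1/16)w − 7/16)(64) + (0)
The last nonzero remainder is the constant 64, so the polynomials are coprime and gcd = 1.

1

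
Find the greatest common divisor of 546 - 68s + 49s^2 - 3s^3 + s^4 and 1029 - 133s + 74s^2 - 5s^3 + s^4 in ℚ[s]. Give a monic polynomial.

By polynomial division,
  s^4 - 3s^3 + 49s^2 - 68s + 546 = (s^4 - 5s^3 + 74s^2 - 133s + 1029) + (2s^3 - 25s^2 + 65s - 483)
  s^4 - 5s^3 + 74s^2 - 133s + 1029 = ((1/2)s + 15/4)(2s^3 - 25s^2 + 65s - 483) + ((541/4)s^2 - (541/4)s + 11361/4)
  2s^3 - 25s^2 + 65s - 483 = ((8/541)s - 92/541)((541/4)s^2 - (541/4)s + 11361/4) + (0)
Last nonzero remainder: (541/4)s^2 - (541/4)s + 11361/4. Dividing through by 541/4 gives the monic gcd s^2 - s + 21.

21 - s + s^2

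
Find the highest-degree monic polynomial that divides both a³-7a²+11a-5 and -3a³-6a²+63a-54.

Euclidean algorithm in ℚ[a]:
  a³-7a²+11a-5 = (-1/3)(-3a³-6a²+63a-54) + (-9a²+32a-23)
  -3a³-6a²+63a-54 = ((1/3)a+50/27)(-9a²+32a-23) + ((308/27)a-308/27)
  -9a²+32a-23 = (-(243/308)a+621/308)((308/27)a-308/27) + (0)
Last nonzero remainder: (308/27)a-308/27. Dividing through by 308/27 gives the monic gcd a-1.

a-1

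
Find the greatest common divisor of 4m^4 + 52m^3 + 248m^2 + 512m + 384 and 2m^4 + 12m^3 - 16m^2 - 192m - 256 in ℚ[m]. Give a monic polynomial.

m^3 + 10m^2 + 32m + 32

By polynomial division,
  4m^4 + 52m^3 + 248m^2 + 512m + 384 = (2)(2m^4 + 12m^3 - 16m^2 - 192m - 256) + (28m^3 + 280m^2 + 896m + 896)
  2m^4 + 12m^3 - 16m^2 - 192m - 256 = ((1/14)m - 2/7)(28m^3 + 280m^2 + 896m + 896) + (0)
Last nonzero remainder: 28m^3 + 280m^2 + 896m + 896. Dividing through by 28 gives the monic gcd m^3 + 10m^2 + 32m + 32.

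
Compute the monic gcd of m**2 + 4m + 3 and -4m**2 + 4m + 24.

Repeated division with remainder:
  m**2 + 4m + 3 = (-1/4)(-4m**2 + 4m + 24) + (5m + 9)
  -4m**2 + 4m + 24 = (-(4/5)m + 56/25)(5m + 9) + (96/25)
  5m + 9 = ((125/96)m + 75/32)(96/25) + (0)
The last nonzero remainder is the constant 96/25, so the polynomials are coprime and gcd = 1.

1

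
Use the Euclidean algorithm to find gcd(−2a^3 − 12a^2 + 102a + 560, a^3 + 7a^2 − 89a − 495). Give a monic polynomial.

a + 5

Repeated division with remainder:
  −2a^3 − 12a^2 + 102a + 560 = (−2)(a^3 + 7a^2 − 89a − 495) + (2a^2 − 76a − 430)
  a^3 + 7a^2 − 89a − 495 = ((1/2)a + 45/2)(2a^2 − 76a − 430) + (1836a + 9180)
  2a^2 − 76a − 430 = ((1/918)a − 43/918)(1836a + 9180) + (0)
Last nonzero remainder: 1836a + 9180. Dividing through by 1836 gives the monic gcd a + 5.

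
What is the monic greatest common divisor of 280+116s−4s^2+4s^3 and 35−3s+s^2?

By polynomial division,
  4s^3−4s^2+116s+280 = (4s+8)(s^2−3s+35) + (0)
The last nonzero remainder s^2−3s+35 is already monic.

35−3s+s^2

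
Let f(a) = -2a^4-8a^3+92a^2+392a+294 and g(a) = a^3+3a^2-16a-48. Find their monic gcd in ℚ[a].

Repeated division with remainder:
  -2a^4-8a^3+92a^2+392a+294 = (-2a-2)(a^3+3a^2-16a-48) + (66a^2+264a+198)
  a^3+3a^2-16a-48 = ((1/66)a-1/66)(66a^2+264a+198) + (-15a-45)
  66a^2+264a+198 = (-(22/5)a-22/5)(-15a-45) + (0)
Last nonzero remainder: -15a-45. Dividing through by -15 gives the monic gcd a+3.

a+3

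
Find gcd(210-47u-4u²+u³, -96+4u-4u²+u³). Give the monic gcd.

By polynomial division,
  u³-4u²-47u+210 = (u³-4u²+4u-96) + (-51u+306)
  u³-4u²+4u-96 = (-(1/51)u²-(2/51)u-16/51)(-51u+306) + (0)
Last nonzero remainder: -51u+306. Dividing through by -51 gives the monic gcd u-6.

-6+u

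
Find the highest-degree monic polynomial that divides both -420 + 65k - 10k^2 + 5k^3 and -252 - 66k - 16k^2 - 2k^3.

21 + 2k + k^2

Euclidean algorithm in ℚ[k]:
  5k^3 - 10k^2 + 65k - 420 = (-5/2)(-2k^3 - 16k^2 - 66k - 252) + (-50k^2 - 100k - 1050)
  -2k^3 - 16k^2 - 66k - 252 = ((1/25)k + 6/25)(-50k^2 - 100k - 1050) + (0)
Last nonzero remainder: -50k^2 - 100k - 1050. Dividing through by -50 gives the monic gcd k^2 + 2k + 21.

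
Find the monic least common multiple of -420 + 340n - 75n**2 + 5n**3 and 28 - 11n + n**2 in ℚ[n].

By polynomial division,
  5n**3 - 75n**2 + 340n - 420 = (5n - 20)(n**2 - 11n + 28) + (-20n + 140)
  n**2 - 11n + 28 = (-(1/20)n + 1/5)(-20n + 140) + (0)
Last nonzero remainder: -20n + 140. Dividing through by -20 gives the monic gcd n - 7.
Then lcm(f, g) = f·g / gcd(f, g); expanding and making the result monic gives the answer.

336 - 356n + 128n**2 - 19n**3 + n**4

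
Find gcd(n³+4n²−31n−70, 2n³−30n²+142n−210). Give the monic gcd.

n−5

By polynomial division,
  n³+4n²−31n−70 = (1/2)(2n³−30n²+142n−210) + (19n²−102n+35)
  2n³−30n²+142n−210 = ((2/19)n−366/361)(19n²−102n+35) + ((12600/361)n−63000/361)
  19n²−102n+35 = ((6859/12600)n−361/1800)((12600/361)n−63000/361) + (0)
Last nonzero remainder: (12600/361)n−63000/361. Dividing through by 12600/361 gives the monic gcd n−5.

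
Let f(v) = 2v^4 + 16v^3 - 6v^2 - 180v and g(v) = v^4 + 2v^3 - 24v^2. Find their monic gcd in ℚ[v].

Euclidean algorithm in ℚ[v]:
  2v^4 + 16v^3 - 6v^2 - 180v = (2)(v^4 + 2v^3 - 24v^2) + (12v^3 + 42v^2 - 180v)
  v^4 + 2v^3 - 24v^2 = ((1/12)v - 1/8)(12v^3 + 42v^2 - 180v) + (-(15/4)v^2 - (45/2)v)
  12v^3 + 42v^2 - 180v = (-(16/5)v + 8)(-(15/4)v^2 - (45/2)v) + (0)
Last nonzero remainder: -(15/4)v^2 - (45/2)v. Dividing through by -15/4 gives the monic gcd v^2 + 6v.

v^2 + 6v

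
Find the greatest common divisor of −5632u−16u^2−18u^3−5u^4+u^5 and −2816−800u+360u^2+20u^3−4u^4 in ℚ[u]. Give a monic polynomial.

By polynomial division,
  u^5−5u^4−18u^3−16u^2−5632u = (−(1/4)u)(−4u^4+20u^3+360u^2−800u−2816) + (72u^3−216u^2−6336u)
  −4u^4+20u^3+360u^2−800u−2816 = (−(1/18)u+1/9)(72u^3−216u^2−6336u) + (32u^2−96u−2816)
  72u^3−216u^2−6336u = ((9/4)u)(32u^2−96u−2816) + (0)
Last nonzero remainder: 32u^2−96u−2816. Dividing through by 32 gives the monic gcd u^2−3u−88.

−88−3u+u^2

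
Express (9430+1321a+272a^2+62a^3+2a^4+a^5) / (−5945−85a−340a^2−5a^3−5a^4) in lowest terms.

(−230−21a−a^3)/(145−5a+5a^2)

Apply the Euclidean algorithm:
  a^5+2a^4+62a^3+272a^2+1321a+9430 = (−(1/5)a−1/5)(−5a^4−5a^3−340a^2−85a−5945) + (−7a^3+187a^2+115a+8241)
  −5a^4−5a^3−340a^2−85a−5945 = ((5/7)a+970/49)(−7a^3+187a^2+115a+8241) + (−(202075/49)a^2−(404150/49)a−8285075/49)
  −7a^3+187a^2+115a+8241 = ((343/202075)a−9849/202075)(−(202075/49)a^2−(404150/49)a−8285075/49) + (0)
Last nonzero remainder: −(202075/49)a^2−(404150/49)a−8285075/49. Dividing through by −202075/49 gives the monic gcd a^2+2a+41.
Cancel a^2+2a+41 from numerator and denominator to get the reduced form.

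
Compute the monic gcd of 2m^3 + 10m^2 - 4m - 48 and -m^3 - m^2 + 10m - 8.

m^2 + 2m - 8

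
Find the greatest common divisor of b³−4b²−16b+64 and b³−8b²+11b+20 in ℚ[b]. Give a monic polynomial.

Euclidean algorithm in ℚ[b]:
  b³−4b²−16b+64 = (b³−8b²+11b+20) + (4b²−27b+44)
  b³−8b²+11b+20 = ((1/4)b−5/16)(4b²−27b+44) + (−(135/16)b+135/4)
  4b²−27b+44 = (−(64/135)b+176/135)(−(135/16)b+135/4) + (0)
Last nonzero remainder: −(135/16)b+135/4. Dividing through by −135/16 gives the monic gcd b−4.

b−4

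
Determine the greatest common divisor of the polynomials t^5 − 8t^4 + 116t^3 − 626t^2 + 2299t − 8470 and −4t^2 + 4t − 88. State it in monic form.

Euclidean algorithm in ℚ[t]:
  t^5 − 8t^4 + 116t^3 − 626t^2 + 2299t − 8470 = (−(1/4)t^3 + (7/4)t^2 − (87/4)t + 385/4)(−4t^2 + 4t − 88) + (0)
Last nonzero remainder: −4t^2 + 4t − 88. Dividing through by −4 gives the monic gcd t^2 − t + 22.

t^2 − t + 22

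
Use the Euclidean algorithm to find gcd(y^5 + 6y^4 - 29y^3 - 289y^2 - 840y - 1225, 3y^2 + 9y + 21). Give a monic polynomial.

Euclidean algorithm in ℚ[y]:
  y^5 + 6y^4 - 29y^3 - 289y^2 - 840y - 1225 = ((1/3)y^3 + y^2 - 15y - 175/3)(3y^2 + 9y + 21) + (0)
Last nonzero remainder: 3y^2 + 9y + 21. Dividing through by 3 gives the monic gcd y^2 + 3y + 7.

y^2 + 3y + 7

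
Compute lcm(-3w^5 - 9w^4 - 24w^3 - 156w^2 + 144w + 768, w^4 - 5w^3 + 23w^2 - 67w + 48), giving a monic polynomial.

Apply the Euclidean algorithm:
  -3w^5 - 9w^4 - 24w^3 - 156w^2 + 144w + 768 = (-3w - 24)(w^4 - 5w^3 + 23w^2 - 67w + 48) + (-75w^3 + 195w^2 - 1320w + 1920)
  w^4 - 5w^3 + 23w^2 - 67w + 48 = (-(1/75)w + 4/125)(-75w^3 + 195w^2 - 1320w + 1920) + (-(21/25)w^2 + (21/25)w - 336/25)
  -75w^3 + 195w^2 - 1320w + 1920 = ((625/7)w - 1000/7)(-(21/25)w^2 + (21/25)w - 336/25) + (0)
Last nonzero remainder: -(21/25)w^2 + (21/25)w - 336/25. Dividing through by -21/25 gives the monic gcd w^2 - w + 16.
Then lcm(f, g) = f·g / gcd(f, g); expanding and making the result monic gives the answer.

w^7 - w^6 - w^5 + 29w^4 - 232w^3 + 92w^2 + 880w - 768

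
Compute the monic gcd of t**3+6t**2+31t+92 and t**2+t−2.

1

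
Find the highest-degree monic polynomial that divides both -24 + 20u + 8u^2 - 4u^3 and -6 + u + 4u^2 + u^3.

By polynomial division,
  -4u^3 + 8u^2 + 20u - 24 = (-4)(u^3 + 4u^2 + u - 6) + (24u^2 + 24u - 48)
  u^3 + 4u^2 + u - 6 = ((1/24)u + 1/8)(24u^2 + 24u - 48) + (0)
Last nonzero remainder: 24u^2 + 24u - 48. Dividing through by 24 gives the monic gcd u^2 + u - 2.

-2 + u + u^2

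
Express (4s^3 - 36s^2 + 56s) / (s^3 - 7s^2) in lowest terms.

(4s - 8)/(s)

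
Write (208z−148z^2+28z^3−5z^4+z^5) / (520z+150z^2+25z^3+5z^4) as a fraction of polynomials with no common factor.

(8−6z+z^2)/(20+5z)

Euclidean algorithm in ℚ[z]:
  z^5−5z^4+28z^3−148z^2+208z = ((1/5)z−2)(5z^4+25z^3+150z^2+520z) + (48z^3+48z^2+1248z)
  5z^4+25z^3+150z^2+520z = ((5/48)z+5/12)(48z^3+48z^2+1248z) + (0)
Last nonzero remainder: 48z^3+48z^2+1248z. Dividing through by 48 gives the monic gcd z^3+z^2+26z.
Cancel z^3+z^2+26z from numerator and denominator to get the reduced form.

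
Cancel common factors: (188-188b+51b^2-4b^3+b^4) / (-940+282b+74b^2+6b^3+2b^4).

Repeated division with remainder:
  b^4-4b^3+51b^2-188b+188 = (1/2)(2b^4+6b^3+74b^2+282b-940) + (-7b^3+14b^2-329b+658)
  2b^4+6b^3+74b^2+282b-940 = (-(2/7)b-10/7)(-7b^3+14b^2-329b+658) + (0)
Last nonzero remainder: -7b^3+14b^2-329b+658. Dividing through by -7 gives the monic gcd b^3-2b^2+47b-94.
Cancel b^3-2b^2+47b-94 from numerator and denominator to get the reduced form.

(-2+b)/(10+2b)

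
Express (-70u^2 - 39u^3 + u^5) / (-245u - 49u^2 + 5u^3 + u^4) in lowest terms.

(2u + u^2)/(7 + u)

Repeated division with remainder:
  u^5 - 39u^3 - 70u^2 = (u - 5)(u^4 + 5u^3 - 49u^2 - 245u) + (35u^3 - 70u^2 - 1225u)
  u^4 + 5u^3 - 49u^2 - 245u = ((1/35)u + 1/5)(35u^3 - 70u^2 - 1225u) + (0)
Last nonzero remainder: 35u^3 - 70u^2 - 1225u. Dividing through by 35 gives the monic gcd u^3 - 2u^2 - 35u.
Cancel u^3 - 2u^2 - 35u from numerator and denominator to get the reduced form.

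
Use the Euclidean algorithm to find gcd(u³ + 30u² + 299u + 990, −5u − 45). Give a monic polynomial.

u + 9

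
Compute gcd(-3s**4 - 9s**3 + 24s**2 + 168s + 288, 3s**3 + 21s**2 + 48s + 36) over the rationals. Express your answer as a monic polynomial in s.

Repeated division with remainder:
  -3s**4 - 9s**3 + 24s**2 + 168s + 288 = (-s + 4)(3s**3 + 21s**2 + 48s + 36) + (-12s**2 + 12s + 144)
  3s**3 + 21s**2 + 48s + 36 = (-(1/4)s - 2)(-12s**2 + 12s + 144) + (108s + 324)
  -12s**2 + 12s + 144 = (-(1/9)s + 4/9)(108s + 324) + (0)
Last nonzero remainder: 108s + 324. Dividing through by 108 gives the monic gcd s + 3.

s + 3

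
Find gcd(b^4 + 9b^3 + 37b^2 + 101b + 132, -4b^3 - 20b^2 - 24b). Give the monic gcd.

b + 3

Apply the Euclidean algorithm:
  b^4 + 9b^3 + 37b^2 + 101b + 132 = (-(1/4)b - 1)(-4b^3 - 20b^2 - 24b) + (11b^2 + 77b + 132)
  -4b^3 - 20b^2 - 24b = (-(4/11)b + 8/11)(11b^2 + 77b + 132) + (-32b - 96)
  11b^2 + 77b + 132 = (-(11/32)b - 11/8)(-32b - 96) + (0)
Last nonzero remainder: -32b - 96. Dividing through by -32 gives the monic gcd b + 3.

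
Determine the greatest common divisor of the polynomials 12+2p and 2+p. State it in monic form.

Repeated division with remainder:
  2p+12 = (2)(p+2) + (8)
  p+2 = ((1/8)p+1/4)(8) + (0)
The last nonzero remainder is the constant 8, so the polynomials are coprime and gcd = 1.

1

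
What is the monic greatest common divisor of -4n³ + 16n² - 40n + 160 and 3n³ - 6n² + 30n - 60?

n² + 10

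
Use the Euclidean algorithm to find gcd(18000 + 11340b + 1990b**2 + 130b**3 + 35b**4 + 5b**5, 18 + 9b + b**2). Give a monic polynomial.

18 + 9b + b**2

Apply the Euclidean algorithm:
  5b**5 + 35b**4 + 130b**3 + 1990b**2 + 11340b + 18000 = (5b**3 - 10b**2 + 130b + 1000)(b**2 + 9b + 18) + (0)
The last nonzero remainder b**2 + 9b + 18 is already monic.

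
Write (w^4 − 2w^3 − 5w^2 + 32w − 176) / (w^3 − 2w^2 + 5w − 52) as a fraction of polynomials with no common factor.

Apply the Euclidean algorithm:
  w^4 − 2w^3 − 5w^2 + 32w − 176 = (w)(w^3 − 2w^2 + 5w − 52) + (−10w^2 + 84w − 176)
  w^3 − 2w^2 + 5w − 52 = (−(1/10)w − 16/25)(−10w^2 + 84w − 176) + ((1029/25)w − 4116/25)
  −10w^2 + 84w − 176 = (−(250/1029)w + 1100/1029)((1029/25)w − 4116/25) + (0)
Last nonzero remainder: (1029/25)w − 4116/25. Dividing through by 1029/25 gives the monic gcd w − 4.
Cancel w − 4 from numerator and denominator to get the reduced form.

(w^3 + 2w^2 + 3w + 44)/(w^2 + 2w + 13)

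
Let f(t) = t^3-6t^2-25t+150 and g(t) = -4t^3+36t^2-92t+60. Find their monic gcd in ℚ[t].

t-5

By polynomial division,
  t^3-6t^2-25t+150 = (-1/4)(-4t^3+36t^2-92t+60) + (3t^2-48t+165)
  -4t^3+36t^2-92t+60 = (-(4/3)t-28/3)(3t^2-48t+165) + (-320t+1600)
  3t^2-48t+165 = (-(3/320)t+33/320)(-320t+1600) + (0)
Last nonzero remainder: -320t+1600. Dividing through by -320 gives the monic gcd t-5.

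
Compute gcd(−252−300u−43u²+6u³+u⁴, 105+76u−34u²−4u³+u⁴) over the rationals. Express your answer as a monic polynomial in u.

−7−6u+u²

Apply the Euclidean algorithm:
  u⁴+6u³−43u²−300u−252 = (u⁴−4u³−34u²+76u+105) + (10u³−9u²−376u−357)
  u⁴−4u³−34u²+76u+105 = ((1/10)u−31/100)(10u³−9u²−376u−357) + ((81/100)u²−(243/50)u−567/100)
  10u³−9u²−376u−357 = ((1000/81)u+1700/27)((81/100)u²−(243/50)u−567/100) + (0)
Last nonzero remainder: (81/100)u²−(243/50)u−567/100. Dividing through by 81/100 gives the monic gcd u²−6u−7.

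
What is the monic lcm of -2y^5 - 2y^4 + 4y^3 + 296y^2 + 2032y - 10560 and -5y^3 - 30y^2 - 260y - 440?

Apply the Euclidean algorithm:
  -2y^5 - 2y^4 + 4y^3 + 296y^2 + 2032y - 10560 = ((2/5)y^2 - 2y - 48/5)(-5y^3 - 30y^2 - 260y - 440) + (-336y^2 - 1344y - 14784)
  -5y^3 - 30y^2 - 260y - 440 = ((5/336)y + 5/168)(-336y^2 - 1344y - 14784) + (0)
Last nonzero remainder: -336y^2 - 1344y - 14784. Dividing through by -336 gives the monic gcd y^2 + 4y + 44.
Then lcm(f, g) = f·g / gcd(f, g); expanding and making the result monic gives the answer.

y^6 + 3y^5 - 152y^3 - 1312y^2 + 3248y + 10560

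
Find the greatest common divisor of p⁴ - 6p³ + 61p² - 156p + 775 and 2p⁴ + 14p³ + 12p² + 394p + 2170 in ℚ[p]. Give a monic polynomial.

Apply the Euclidean algorithm:
  p⁴ - 6p³ + 61p² - 156p + 775 = (1/2)(2p⁴ + 14p³ + 12p² + 394p + 2170) + (-13p³ + 55p² - 353p - 310)
  2p⁴ + 14p³ + 12p² + 394p + 2170 = (-(2/13)p - 292/169)(-13p³ + 55p² - 353p - 310) + ((8910/169)p² - (44550/169)p + 276210/169)
  -13p³ + 55p² - 353p - 310 = (-(2197/8910)p - 169/891)((8910/169)p² - (44550/169)p + 276210/169) + (0)
Last nonzero remainder: (8910/169)p² - (44550/169)p + 276210/169. Dividing through by 8910/169 gives the monic gcd p² - 5p + 31.

p² - 5p + 31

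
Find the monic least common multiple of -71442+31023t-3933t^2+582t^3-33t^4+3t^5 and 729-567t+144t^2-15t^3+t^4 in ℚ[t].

Apply the Euclidean algorithm:
  3t^5-33t^4+582t^3-3933t^2+31023t-71442 = (3t+12)(t^4-15t^3+144t^2-567t+729) + (330t^3-3960t^2+35640t-80190)
  t^4-15t^3+144t^2-567t+729 = ((1/330)t-1/110)(330t^3-3960t^2+35640t-80190) + (0)
Last nonzero remainder: 330t^3-3960t^2+35640t-80190. Dividing through by 330 gives the monic gcd t^3-12t^2+108t-243.
Then lcm(f, g) = f·g / gcd(f, g); expanding and making the result monic gives the answer.

71442-54837t+14274t^2-1893t^3+227t^4-14t^5+t^6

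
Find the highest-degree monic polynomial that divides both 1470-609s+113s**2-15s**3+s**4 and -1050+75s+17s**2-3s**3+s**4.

-210+57s-8s**2+s**3

Repeated division with remainder:
  s**4-15s**3+113s**2-609s+1470 = (s**4-3s**3+17s**2+75s-1050) + (-12s**3+96s**2-684s+2520)
  s**4-3s**3+17s**2+75s-1050 = (-(1/12)s-5/12)(-12s**3+96s**2-684s+2520) + (0)
Last nonzero remainder: -12s**3+96s**2-684s+2520. Dividing through by -12 gives the monic gcd s**3-8s**2+57s-210.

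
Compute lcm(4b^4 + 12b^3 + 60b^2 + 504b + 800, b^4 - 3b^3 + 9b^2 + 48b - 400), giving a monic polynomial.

b^5 - b^4 + 3b^3 + 66b^2 - 304b - 800

Repeated division with remainder:
  4b^4 + 12b^3 + 60b^2 + 504b + 800 = (4)(b^4 - 3b^3 + 9b^2 + 48b - 400) + (24b^3 + 24b^2 + 312b + 2400)
  b^4 - 3b^3 + 9b^2 + 48b - 400 = ((1/24)b - 1/6)(24b^3 + 24b^2 + 312b + 2400) + (0)
Last nonzero remainder: 24b^3 + 24b^2 + 312b + 2400. Dividing through by 24 gives the monic gcd b^3 + b^2 + 13b + 100.
Then lcm(f, g) = f·g / gcd(f, g); expanding and making the result monic gives the answer.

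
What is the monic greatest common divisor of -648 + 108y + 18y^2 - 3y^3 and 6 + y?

By polynomial division,
  -3y^3 + 18y^2 + 108y - 648 = (-3y^2 + 36y - 108)(y + 6) + (0)
The last nonzero remainder y + 6 is already monic.

6 + y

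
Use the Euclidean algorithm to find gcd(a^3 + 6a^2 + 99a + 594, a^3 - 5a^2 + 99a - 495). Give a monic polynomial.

a^2 + 99

Apply the Euclidean algorithm:
  a^3 + 6a^2 + 99a + 594 = (a^3 - 5a^2 + 99a - 495) + (11a^2 + 1089)
  a^3 - 5a^2 + 99a - 495 = ((1/11)a - 5/11)(11a^2 + 1089) + (0)
Last nonzero remainder: 11a^2 + 1089. Dividing through by 11 gives the monic gcd a^2 + 99.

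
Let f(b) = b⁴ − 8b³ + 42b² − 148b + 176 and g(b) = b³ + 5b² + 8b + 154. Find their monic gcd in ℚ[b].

b² − 2b + 22

Repeated division with remainder:
  b⁴ − 8b³ + 42b² − 148b + 176 = (b − 13)(b³ + 5b² + 8b + 154) + (99b² − 198b + 2178)
  b³ + 5b² + 8b + 154 = ((1/99)b + 7/99)(99b² − 198b + 2178) + (0)
Last nonzero remainder: 99b² − 198b + 2178. Dividing through by 99 gives the monic gcd b² − 2b + 22.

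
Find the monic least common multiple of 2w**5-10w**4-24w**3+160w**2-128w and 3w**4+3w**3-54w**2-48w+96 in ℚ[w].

w**6-3w**5-22w**4+56w**3+96w**2-128w

By polynomial division,
  2w**5-10w**4-24w**3+160w**2-128w = ((2/3)w-4)(3w**4+3w**3-54w**2-48w+96) + (24w**3-24w**2-384w+384)
  3w**4+3w**3-54w**2-48w+96 = ((1/8)w+1/4)(24w**3-24w**2-384w+384) + (0)
Last nonzero remainder: 24w**3-24w**2-384w+384. Dividing through by 24 gives the monic gcd w**3-w**2-16w+16.
Then lcm(f, g) = f·g / gcd(f, g); expanding and making the result monic gives the answer.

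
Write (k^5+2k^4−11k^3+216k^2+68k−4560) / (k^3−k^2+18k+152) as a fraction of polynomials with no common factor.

Euclidean algorithm in ℚ[k]:
  k^5+2k^4−11k^3+216k^2+68k−4560 = (k^2+3k−26)(k^3−k^2+18k+152) + (−16k^2+80k−608)
  k^3−k^2+18k+152 = (−(1/16)k−1/4)(−16k^2+80k−608) + (0)
Last nonzero remainder: −16k^2+80k−608. Dividing through by −16 gives the monic gcd k^2−5k+38.
Cancel k^2−5k+38 from numerator and denominator to get the reduced form.

(k^3+7k^2−14k−120)/(k+4)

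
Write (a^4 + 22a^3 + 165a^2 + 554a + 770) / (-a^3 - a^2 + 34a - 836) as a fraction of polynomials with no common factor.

Apply the Euclidean algorithm:
  a^4 + 22a^3 + 165a^2 + 554a + 770 = (-a - 21)(-a^3 - a^2 + 34a - 836) + (178a^2 + 432a - 16786)
  -a^3 - a^2 + 34a - 836 = (-(1/178)a + 127/15842)(178a^2 + 432a - 16786) + (-(505095/7921)a - 5556045/7921)
  178a^2 + 432a - 16786 = (-(1409938/505095)a + 12087446/505095)(-(505095/7921)a - 5556045/7921) + (0)
Last nonzero remainder: -(505095/7921)a - 5556045/7921. Dividing through by -505095/7921 gives the monic gcd a + 11.
Cancel a + 11 from numerator and denominator to get the reduced form.

(-a^3 - 11a^2 - 44a - 70)/(a^2 - 10a + 76)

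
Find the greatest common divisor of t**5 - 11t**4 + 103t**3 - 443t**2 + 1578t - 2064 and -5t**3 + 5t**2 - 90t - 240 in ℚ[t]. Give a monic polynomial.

By polynomial division,
  t**5 - 11t**4 + 103t**3 - 443t**2 + 1578t - 2064 = (-(1/5)t**2 + 2t - 15)(-5t**3 + 5t**2 - 90t - 240) + (-236t**2 + 708t - 5664)
  -5t**3 + 5t**2 - 90t - 240 = ((5/236)t + 5/118)(-236t**2 + 708t - 5664) + (0)
Last nonzero remainder: -236t**2 + 708t - 5664. Dividing through by -236 gives the monic gcd t**2 - 3t + 24.

t**2 - 3t + 24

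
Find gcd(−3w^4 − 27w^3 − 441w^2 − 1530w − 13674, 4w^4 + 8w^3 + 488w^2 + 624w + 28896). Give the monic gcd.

w^2 + 8w + 86

Euclidean algorithm in ℚ[w]:
  −3w^4 − 27w^3 − 441w^2 − 1530w − 13674 = (−3/4)(4w^4 + 8w^3 + 488w^2 + 624w + 28896) + (−21w^3 − 75w^2 − 1062w + 7998)
  4w^4 + 8w^3 + 488w^2 + 624w + 28896 = (−(4/21)w + 44/147)(−21w^3 − 75w^2 − 1062w + 7998) + ((15100/49)w^2 + (120800/49)w + 1298600/49)
  −21w^3 − 75w^2 − 1062w + 7998 = (−(1029/15100)w + 4557/15100)((15100/49)w^2 + (120800/49)w + 1298600/49) + (0)
Last nonzero remainder: (15100/49)w^2 + (120800/49)w + 1298600/49. Dividing through by 15100/49 gives the monic gcd w^2 + 8w + 86.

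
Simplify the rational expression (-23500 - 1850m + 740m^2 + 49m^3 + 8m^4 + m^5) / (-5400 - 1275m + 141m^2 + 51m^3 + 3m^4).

Apply the Euclidean algorithm:
  m^5 + 8m^4 + 49m^3 + 740m^2 - 1850m - 23500 = ((1/3)m - 3)(3m^4 + 51m^3 + 141m^2 - 1275m - 5400) + (155m^3 + 1588m^2 - 3875m - 39700)
  3m^4 + 51m^3 + 141m^2 - 1275m - 5400 = ((3/155)m + 3141/24025)(155m^3 + 1588m^2 - 3875m - 39700) + ((201492/24025)m^2 - 201492/961)
  155m^3 + 1588m^2 - 3875m - 39700 = ((3723875/201492)m + 9537925/50373)((201492/24025)m^2 - 201492/961) + (0)
Last nonzero remainder: (201492/24025)m^2 - 201492/961. Dividing through by 201492/24025 gives the monic gcd m^2 - 25.
Cancel m^2 - 25 from numerator and denominator to get the reduced form.

(940 + 74m + 8m^2 + m^3)/(216 + 51m + 3m^2)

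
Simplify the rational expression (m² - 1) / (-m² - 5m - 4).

(-m + 1)/(m + 4)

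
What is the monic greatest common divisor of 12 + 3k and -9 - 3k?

1

Apply the Euclidean algorithm:
  3k + 12 = (-1)(-3k - 9) + (3)
  -3k - 9 = (-k - 3)(3) + (0)
The last nonzero remainder is the constant 3, so the polynomials are coprime and gcd = 1.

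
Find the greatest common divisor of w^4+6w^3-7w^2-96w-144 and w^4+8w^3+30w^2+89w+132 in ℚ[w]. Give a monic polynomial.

w^2+7w+12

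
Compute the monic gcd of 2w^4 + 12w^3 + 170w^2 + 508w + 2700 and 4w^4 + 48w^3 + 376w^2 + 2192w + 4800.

w^2 + 2w + 50

Apply the Euclidean algorithm:
  2w^4 + 12w^3 + 170w^2 + 508w + 2700 = (1/2)(4w^4 + 48w^3 + 376w^2 + 2192w + 4800) + (-12w^3 - 18w^2 - 588w + 300)
  4w^4 + 48w^3 + 376w^2 + 2192w + 4800 = (-(1/3)w - 7/2)(-12w^3 - 18w^2 - 588w + 300) + (117w^2 + 234w + 5850)
  -12w^3 - 18w^2 - 588w + 300 = (-(4/39)w + 2/39)(117w^2 + 234w + 5850) + (0)
Last nonzero remainder: 117w^2 + 234w + 5850. Dividing through by 117 gives the monic gcd w^2 + 2w + 50.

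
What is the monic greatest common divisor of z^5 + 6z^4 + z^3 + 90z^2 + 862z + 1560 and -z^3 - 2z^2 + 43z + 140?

z^2 + 9z + 20

Repeated division with remainder:
  z^5 + 6z^4 + z^3 + 90z^2 + 862z + 1560 = (-z^2 - 4z - 36)(-z^3 - 2z^2 + 43z + 140) + (330z^2 + 2970z + 6600)
  -z^3 - 2z^2 + 43z + 140 = (-(1/330)z + 7/330)(330z^2 + 2970z + 6600) + (0)
Last nonzero remainder: 330z^2 + 2970z + 6600. Dividing through by 330 gives the monic gcd z^2 + 9z + 20.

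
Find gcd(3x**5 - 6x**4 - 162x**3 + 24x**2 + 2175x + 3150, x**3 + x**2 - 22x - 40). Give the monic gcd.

Apply the Euclidean algorithm:
  3x**5 - 6x**4 - 162x**3 + 24x**2 + 2175x + 3150 = (3x**2 - 9x - 87)(x**3 + x**2 - 22x - 40) + (33x**2 - 99x - 330)
  x**3 + x**2 - 22x - 40 = ((1/33)x + 4/33)(33x**2 - 99x - 330) + (0)
Last nonzero remainder: 33x**2 - 99x - 330. Dividing through by 33 gives the monic gcd x**2 - 3x - 10.

x**2 - 3x - 10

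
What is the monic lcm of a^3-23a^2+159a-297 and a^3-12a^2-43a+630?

a^5-26a^4+158a^3+836a^2-10239a+20790

Euclidean algorithm in ℚ[a]:
  a^3-23a^2+159a-297 = (a^3-12a^2-43a+630) + (-11a^2+202a-927)
  a^3-12a^2-43a+630 = (-(1/11)a-70/121)(-11a^2+202a-927) + (-(1260/121)a+11340/121)
  -11a^2+202a-927 = ((1331/1260)a-12463/1260)(-(1260/121)a+11340/121) + (0)
Last nonzero remainder: -(1260/121)a+11340/121. Dividing through by -1260/121 gives the monic gcd a-9.
Then lcm(f, g) = f·g / gcd(f, g); expanding and making the result monic gives the answer.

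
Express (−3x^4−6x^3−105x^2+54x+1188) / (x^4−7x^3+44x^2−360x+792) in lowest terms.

(−3x−9)/(x−6)

Repeated division with remainder:
  −3x^4−6x^3−105x^2+54x+1188 = (−3)(x^4−7x^3+44x^2−360x+792) + (−27x^3+27x^2−1026x+3564)
  x^4−7x^3+44x^2−360x+792 = (−(1/27)x+2/9)(−27x^3+27x^2−1026x+3564) + (0)
Last nonzero remainder: −27x^3+27x^2−1026x+3564. Dividing through by −27 gives the monic gcd x^3−x^2+38x−132.
Cancel x^3−x^2+38x−132 from numerator and denominator to get the reduced form.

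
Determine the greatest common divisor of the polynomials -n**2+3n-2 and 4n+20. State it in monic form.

By polynomial division,
  -n**2+3n-2 = (-(1/4)n+2)(4n+20) + (-42)
  4n+20 = (-(2/21)n-10/21)(-42) + (0)
The last nonzero remainder is the constant -42, so the polynomials are coprime and gcd = 1.

1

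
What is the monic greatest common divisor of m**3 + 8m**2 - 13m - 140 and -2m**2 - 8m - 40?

1

Repeated division with remainder:
  m**3 + 8m**2 - 13m - 140 = (-(1/2)m - 2)(-2m**2 - 8m - 40) + (-49m - 220)
  -2m**2 - 8m - 40 = ((2/49)m - 48/2401)(-49m - 220) + (-106600/2401)
  -49m - 220 = ((117649/106600)m + 26411/5330)(-106600/2401) + (0)
The last nonzero remainder is the constant -106600/2401, so the polynomials are coprime and gcd = 1.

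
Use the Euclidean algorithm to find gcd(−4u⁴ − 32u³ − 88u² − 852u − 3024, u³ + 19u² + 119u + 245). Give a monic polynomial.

By polynomial division,
  −4u⁴ − 32u³ − 88u² − 852u − 3024 = (−4u + 44)(u³ + 19u² + 119u + 245) + (−448u² − 5108u − 13804)
  u³ + 19u² + 119u + 245 = (−(1/448)u − 851/50176)(−448u² − 5108u − 13804) + ((19497/12544)u + 19497/1792)
  −448u² − 5108u − 13804 = (−(5619712/19497)u − 24736768/19497)((19497/12544)u + 19497/1792) + (0)
Last nonzero remainder: (19497/12544)u + 19497/1792. Dividing through by 19497/12544 gives the monic gcd u + 7.

u + 7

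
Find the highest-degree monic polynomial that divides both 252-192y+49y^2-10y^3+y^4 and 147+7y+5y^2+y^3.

21-2y+y^2

Euclidean algorithm in ℚ[y]:
  y^4-10y^3+49y^2-192y+252 = (y-15)(y^3+5y^2+7y+147) + (117y^2-234y+2457)
  y^3+5y^2+7y+147 = ((1/117)y+7/117)(117y^2-234y+2457) + (0)
Last nonzero remainder: 117y^2-234y+2457. Dividing through by 117 gives the monic gcd y^2-2y+21.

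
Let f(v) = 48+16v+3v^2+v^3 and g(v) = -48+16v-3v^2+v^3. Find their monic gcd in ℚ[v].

Euclidean algorithm in ℚ[v]:
  v^3+3v^2+16v+48 = (v^3-3v^2+16v-48) + (6v^2+96)
  v^3-3v^2+16v-48 = ((1/6)v-1/2)(6v^2+96) + (0)
Last nonzero remainder: 6v^2+96. Dividing through by 6 gives the monic gcd v^2+16.

16+v^2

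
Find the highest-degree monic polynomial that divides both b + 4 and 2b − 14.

1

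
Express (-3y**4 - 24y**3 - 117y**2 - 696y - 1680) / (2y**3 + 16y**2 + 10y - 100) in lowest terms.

(-3y**3 - 9y**2 - 72y - 336)/(2y**2 + 6y - 20)

Euclidean algorithm in ℚ[y]:
  -3y**4 - 24y**3 - 117y**2 - 696y - 1680 = (-(3/2)y)(2y**3 + 16y**2 + 10y - 100) + (-102y**2 - 846y - 1680)
  2y**3 + 16y**2 + 10y - 100 = (-(1/51)y + 5/867)(-102y**2 - 846y - 1680) + (-(5220/289)y - 26100/289)
  -102y**2 - 846y - 1680 = ((4913/870)y + 8092/435)(-(5220/289)y - 26100/289) + (0)
Last nonzero remainder: -(5220/289)y - 26100/289. Dividing through by -5220/289 gives the monic gcd y + 5.
Cancel y + 5 from numerator and denominator to get the reduced form.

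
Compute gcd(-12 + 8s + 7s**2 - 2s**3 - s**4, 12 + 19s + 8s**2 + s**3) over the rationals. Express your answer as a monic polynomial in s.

3 + s

Apply the Euclidean algorithm:
  -s**4 - 2s**3 + 7s**2 + 8s - 12 = (-s + 6)(s**3 + 8s**2 + 19s + 12) + (-22s**2 - 94s - 84)
  s**3 + 8s**2 + 19s + 12 = (-(1/22)s - 41/242)(-22s**2 - 94s - 84) + (-(90/121)s - 270/121)
  -22s**2 - 94s - 84 = ((1331/45)s + 1694/45)(-(90/121)s - 270/121) + (0)
Last nonzero remainder: -(90/121)s - 270/121. Dividing through by -90/121 gives the monic gcd s + 3.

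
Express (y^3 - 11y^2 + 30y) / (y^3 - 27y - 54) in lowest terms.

Euclidean algorithm in ℚ[y]:
  y^3 - 11y^2 + 30y = (y^3 - 27y - 54) + (-11y^2 + 57y + 54)
  y^3 - 27y - 54 = (-(1/11)y - 57/121)(-11y^2 + 57y + 54) + ((576/121)y - 3456/121)
  -11y^2 + 57y + 54 = (-(1331/576)y - 121/64)((576/121)y - 3456/121) + (0)
Last nonzero remainder: (576/121)y - 3456/121. Dividing through by 576/121 gives the monic gcd y - 6.
Cancel y - 6 from numerator and denominator to get the reduced form.

(y^2 - 5y)/(y^2 + 6y + 9)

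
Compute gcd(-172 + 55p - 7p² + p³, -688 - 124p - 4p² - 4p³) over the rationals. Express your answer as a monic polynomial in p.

Apply the Euclidean algorithm:
  p³ - 7p² + 55p - 172 = (-1/4)(-4p³ - 4p² - 124p - 688) + (-8p² + 24p - 344)
  -4p³ - 4p² - 124p - 688 = ((1/2)p + 2)(-8p² + 24p - 344) + (0)
Last nonzero remainder: -8p² + 24p - 344. Dividing through by -8 gives the monic gcd p² - 3p + 43.

43 - 3p + p²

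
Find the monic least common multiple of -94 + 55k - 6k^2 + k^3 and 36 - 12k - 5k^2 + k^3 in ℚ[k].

1692 - 708k - 151k^2 + 55k^3 - 9k^4 + k^5

By polynomial division,
  k^3 - 6k^2 + 55k - 94 = (k^3 - 5k^2 - 12k + 36) + (-k^2 + 67k - 130)
  k^3 - 5k^2 - 12k + 36 = (-k - 62)(-k^2 + 67k - 130) + (4012k - 8024)
  -k^2 + 67k - 130 = (-(1/4012)k + 65/4012)(4012k - 8024) + (0)
Last nonzero remainder: 4012k - 8024. Dividing through by 4012 gives the monic gcd k - 2.
Then lcm(f, g) = f·g / gcd(f, g); expanding and making the result monic gives the answer.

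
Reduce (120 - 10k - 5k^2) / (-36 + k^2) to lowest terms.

Apply the Euclidean algorithm:
  -5k^2 - 10k + 120 = (-5)(k^2 - 36) + (-10k - 60)
  k^2 - 36 = (-(1/10)k + 3/5)(-10k - 60) + (0)
Last nonzero remainder: -10k - 60. Dividing through by -10 gives the monic gcd k + 6.
Cancel k + 6 from numerator and denominator to get the reduced form.

(20 - 5k)/(-6 + k)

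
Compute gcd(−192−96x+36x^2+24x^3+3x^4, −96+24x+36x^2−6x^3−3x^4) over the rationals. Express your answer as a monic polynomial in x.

Repeated division with remainder:
  3x^4+24x^3+36x^2−96x−192 = (−1)(−3x^4−6x^3+36x^2+24x−96) + (18x^3+72x^2−72x−288)
  −3x^4−6x^3+36x^2+24x−96 = (−(1/6)x+1/3)(18x^3+72x^2−72x−288) + (0)
Last nonzero remainder: 18x^3+72x^2−72x−288. Dividing through by 18 gives the monic gcd x^3+4x^2−4x−16.

−16−4x+4x^2+x^3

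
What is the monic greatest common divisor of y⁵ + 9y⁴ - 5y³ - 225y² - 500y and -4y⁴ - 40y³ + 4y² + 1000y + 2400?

y³ + 4y² - 25y - 100

Euclidean algorithm in ℚ[y]:
  y⁵ + 9y⁴ - 5y³ - 225y² - 500y = (-(1/4)y + 1/4)(-4y⁴ - 40y³ + 4y² + 1000y + 2400) + (6y³ + 24y² - 150y - 600)
  -4y⁴ - 40y³ + 4y² + 1000y + 2400 = (-(2/3)y - 4)(6y³ + 24y² - 150y - 600) + (0)
Last nonzero remainder: 6y³ + 24y² - 150y - 600. Dividing through by 6 gives the monic gcd y³ + 4y² - 25y - 100.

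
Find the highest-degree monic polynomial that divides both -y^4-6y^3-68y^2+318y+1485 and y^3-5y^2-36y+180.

y-5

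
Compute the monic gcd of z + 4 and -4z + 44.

1

By polynomial division,
  z + 4 = (-1/4)(-4z + 44) + (15)
  -4z + 44 = (-(4/15)z + 44/15)(15) + (0)
The last nonzero remainder is the constant 15, so the polynomials are coprime and gcd = 1.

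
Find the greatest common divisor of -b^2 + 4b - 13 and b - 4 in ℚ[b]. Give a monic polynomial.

1

Apply the Euclidean algorithm:
  -b^2 + 4b - 13 = (-b)(b - 4) + (-13)
  b - 4 = (-(1/13)b + 4/13)(-13) + (0)
The last nonzero remainder is the constant -13, so the polynomials are coprime and gcd = 1.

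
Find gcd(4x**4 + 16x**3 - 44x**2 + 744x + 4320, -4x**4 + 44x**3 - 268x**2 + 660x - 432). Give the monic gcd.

By polynomial division,
  4x**4 + 16x**3 - 44x**2 + 744x + 4320 = (-1)(-4x**4 + 44x**3 - 268x**2 + 660x - 432) + (60x**3 - 312x**2 + 1404x + 3888)
  -4x**4 + 44x**3 - 268x**2 + 660x - 432 = (-(1/15)x + 29/75)(60x**3 - 312x**2 + 1404x + 3888) + (-(1344/25)x**2 + (9408/25)x - 48384/25)
  60x**3 - 312x**2 + 1404x + 3888 = (-(125/112)x - 225/112)(-(1344/25)x**2 + (9408/25)x - 48384/25) + (0)
Last nonzero remainder: -(1344/25)x**2 + (9408/25)x - 48384/25. Dividing through by -1344/25 gives the monic gcd x**2 - 7x + 36.

x**2 - 7x + 36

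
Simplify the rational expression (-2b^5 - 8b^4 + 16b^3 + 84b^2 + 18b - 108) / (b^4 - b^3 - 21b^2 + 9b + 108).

Repeated division with remainder:
  -2b^5 - 8b^4 + 16b^3 + 84b^2 + 18b - 108 = (-2b - 10)(b^4 - b^3 - 21b^2 + 9b + 108) + (-36b^3 - 108b^2 + 324b + 972)
  b^4 - b^3 - 21b^2 + 9b + 108 = (-(1/36)b + 1/9)(-36b^3 - 108b^2 + 324b + 972) + (0)
Last nonzero remainder: -36b^3 - 108b^2 + 324b + 972. Dividing through by -36 gives the monic gcd b^3 + 3b^2 - 9b - 27.
Cancel b^3 + 3b^2 - 9b - 27 from numerator and denominator to get the reduced form.

(-2b^2 - 2b + 4)/(b - 4)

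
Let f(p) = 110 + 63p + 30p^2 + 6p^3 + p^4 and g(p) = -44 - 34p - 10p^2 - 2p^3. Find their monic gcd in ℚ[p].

By polynomial division,
  p^4 + 6p^3 + 30p^2 + 63p + 110 = (-(1/2)p - 1/2)(-2p^3 - 10p^2 - 34p - 44) + (8p^2 + 24p + 88)
  -2p^3 - 10p^2 - 34p - 44 = (-(1/4)p - 1/2)(8p^2 + 24p + 88) + (0)
Last nonzero remainder: 8p^2 + 24p + 88. Dividing through by 8 gives the monic gcd p^2 + 3p + 11.

11 + 3p + p^2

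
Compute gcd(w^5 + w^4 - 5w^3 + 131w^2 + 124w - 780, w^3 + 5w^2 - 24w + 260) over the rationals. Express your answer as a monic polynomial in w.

By polynomial division,
  w^5 + w^4 - 5w^3 + 131w^2 + 124w - 780 = (w^2 - 4w + 39)(w^3 + 5w^2 - 24w + 260) + (-420w^2 + 2100w - 10920)
  w^3 + 5w^2 - 24w + 260 = (-(1/420)w - 1/42)(-420w^2 + 2100w - 10920) + (0)
Last nonzero remainder: -420w^2 + 2100w - 10920. Dividing through by -420 gives the monic gcd w^2 - 5w + 26.

w^2 - 5w + 26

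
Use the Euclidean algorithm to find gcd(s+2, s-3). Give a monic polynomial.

By polynomial division,
  s+2 = (s-3) + (5)
  s-3 = ((1/5)s-3/5)(5) + (0)
The last nonzero remainder is the constant 5, so the polynomials are coprime and gcd = 1.

1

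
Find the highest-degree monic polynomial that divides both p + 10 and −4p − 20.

Apply the Euclidean algorithm:
  p + 10 = (−1/4)(−4p − 20) + (5)
  −4p − 20 = (−(4/5)p − 4)(5) + (0)
The last nonzero remainder is the constant 5, so the polynomials are coprime and gcd = 1.

1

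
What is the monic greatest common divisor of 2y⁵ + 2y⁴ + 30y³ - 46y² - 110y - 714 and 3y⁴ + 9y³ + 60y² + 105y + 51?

y² + y + 17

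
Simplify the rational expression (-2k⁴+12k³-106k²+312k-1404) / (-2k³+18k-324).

(k²+26)/(k+6)

By polynomial division,
  -2k⁴+12k³-106k²+312k-1404 = (k-6)(-2k³+18k-324) + (-124k²+744k-3348)
  -2k³+18k-324 = ((1/62)k+3/31)(-124k²+744k-3348) + (0)
Last nonzero remainder: -124k²+744k-3348. Dividing through by -124 gives the monic gcd k²-6k+27.
Cancel k²-6k+27 from numerator and denominator to get the reduced form.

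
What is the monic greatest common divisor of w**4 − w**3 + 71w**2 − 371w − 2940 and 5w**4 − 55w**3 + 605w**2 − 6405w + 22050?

By polynomial division,
  w**4 − w**3 + 71w**2 − 371w − 2940 = (1/5)(5w**4 − 55w**3 + 605w**2 − 6405w + 22050) + (10w**3 − 50w**2 + 910w − 7350)
  5w**4 − 55w**3 + 605w**2 − 6405w + 22050 = ((1/2)w − 3)(10w**3 − 50w**2 + 910w − 7350) + (0)
Last nonzero remainder: 10w**3 − 50w**2 + 910w − 7350. Dividing through by 10 gives the monic gcd w**3 − 5w**2 + 91w − 735.

w**3 − 5w**2 + 91w − 735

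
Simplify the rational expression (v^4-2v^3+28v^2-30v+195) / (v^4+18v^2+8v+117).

By polynomial division,
  v^4-2v^3+28v^2-30v+195 = (v^4+18v^2+8v+117) + (-2v^3+10v^2-38v+78)
  v^4+18v^2+8v+117 = (-(1/2)v-5/2)(-2v^3+10v^2-38v+78) + (24v^2-48v+312)
  -2v^3+10v^2-38v+78 = (-(1/12)v+1/4)(24v^2-48v+312) + (0)
Last nonzero remainder: 24v^2-48v+312. Dividing through by 24 gives the monic gcd v^2-2v+13.
Cancel v^2-2v+13 from numerator and denominator to get the reduced form.

(v^2+15)/(v^2+2v+9)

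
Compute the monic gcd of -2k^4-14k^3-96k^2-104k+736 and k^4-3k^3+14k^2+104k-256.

Euclidean algorithm in ℚ[k]:
  -2k^4-14k^3-96k^2-104k+736 = (-2)(k^4-3k^3+14k^2+104k-256) + (-20k^3-68k^2+104k+224)
  k^4-3k^3+14k^2+104k-256 = (-(1/20)k+8/25)(-20k^3-68k^2+104k+224) + ((1024/25)k^2+(2048/25)k-8192/25)
  -20k^3-68k^2+104k+224 = (-(125/256)k-175/256)((1024/25)k^2+(2048/25)k-8192/25) + (0)
Last nonzero remainder: (1024/25)k^2+(2048/25)k-8192/25. Dividing through by 1024/25 gives the monic gcd k^2+2k-8.

k^2+2k-8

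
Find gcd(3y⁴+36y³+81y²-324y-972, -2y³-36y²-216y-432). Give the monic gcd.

By polynomial division,
  3y⁴+36y³+81y²-324y-972 = (-(3/2)y+9)(-2y³-36y²-216y-432) + (81y²+972y+2916)
  -2y³-36y²-216y-432 = (-(2/81)y-4/27)(81y²+972y+2916) + (0)
Last nonzero remainder: 81y²+972y+2916. Dividing through by 81 gives the monic gcd y²+12y+36.

y²+12y+36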